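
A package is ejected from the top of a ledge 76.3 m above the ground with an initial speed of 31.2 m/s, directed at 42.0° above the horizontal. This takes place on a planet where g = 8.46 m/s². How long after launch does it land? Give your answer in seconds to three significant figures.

Resolve: vₓ = 31.20 cos 42.0° = 23.19 m/s and v_y0 = 31.20 sin 42.0° = 20.88 m/s.
With up positive and y = 0 at the ground: y(t) = 76.3 + (20.88) t − 4.230 t². Setting y = 0 and taking the positive root: t = [20.88 + √(20.88² + 2·8.46·76.3)] / 8.46 = (20.88 + 41.56) / 8.46 = 7.380 s.

7.38 s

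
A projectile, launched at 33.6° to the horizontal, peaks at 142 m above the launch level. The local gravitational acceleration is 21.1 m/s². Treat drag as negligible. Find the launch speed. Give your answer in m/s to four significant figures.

139.9 m/s

At the peak v_y = 0, so v_y0 = √(2gH) = √(2 × 21.1 × 142) = 77.41 m/s.
v_y0 = v₀ sin θ ⇒ v₀ = 77.41 / sin 33.6° = 139.9 m/s.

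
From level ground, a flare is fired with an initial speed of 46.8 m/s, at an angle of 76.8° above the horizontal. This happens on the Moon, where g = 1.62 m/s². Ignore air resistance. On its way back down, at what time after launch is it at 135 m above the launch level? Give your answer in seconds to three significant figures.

Components: vₓ = 46.80 cos 76.8° = 10.69 m/s, v_y0 = 46.80 sin 76.8° = 45.56 m/s.
Set y = v_y0 t − ½ g t² = 135: 0.8100 t² − 45.56 t + 135 = 0.
t = [45.56 ± √(45.56² − 2·1.62·135)] / 1.62 = (45.56 ± 40.48) / 1.62, so t = 3.138 s or t = 53.11 s.
The descending-branch root is 53.11 s.

53.1 s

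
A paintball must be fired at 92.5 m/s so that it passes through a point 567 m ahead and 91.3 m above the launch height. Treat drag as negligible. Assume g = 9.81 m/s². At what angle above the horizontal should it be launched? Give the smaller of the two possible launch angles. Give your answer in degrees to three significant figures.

Trajectory: y = x tanθ − g x² (1 + tan²θ)/(2v₀²). With x = 567, y = 91.3, v₀ = 92.5, g = 9.81:
184.3 tan²θ − 567 tanθ + (275.6) = 0.
tanθ = [567 ± √(567² − 4 × 184.3 × (275.6))] / (2 × 184.3) = (567 ± 344.0) / 368.6, giving tanθ = 0.6051 or 2.471.
θ = 31.18° or 67.97°; the smaller is 31.18°.

31.2°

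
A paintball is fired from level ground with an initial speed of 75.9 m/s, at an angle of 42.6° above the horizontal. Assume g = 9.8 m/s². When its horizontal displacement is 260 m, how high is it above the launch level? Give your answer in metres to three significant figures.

Components: vₓ = 75.90 cos 42.6° = 55.87 m/s, v_y0 = 75.90 sin 42.6° = 51.37 m/s.
Time to reach x = 260 m: t = x/vₓ = 260/55.87 = 4.654 s.
Height: y = v_y0 t − ½ g t² = 51.37 × 4.654 − 4.900 × 4.654² = 239.1 − 106.1 = 133.0 m.

133 m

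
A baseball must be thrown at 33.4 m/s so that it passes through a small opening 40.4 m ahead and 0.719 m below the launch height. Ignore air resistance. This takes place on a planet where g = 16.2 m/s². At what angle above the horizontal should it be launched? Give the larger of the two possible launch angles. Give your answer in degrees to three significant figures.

Trajectory: y = x tanθ − g x² (1 + tan²θ)/(2v₀²). With x = 40.4, y = −0.719, v₀ = 33.4, g = 16.2:
11.85 tan²θ − 40.4 tanθ + (11.13) = 0.
tanθ = [40.4 ± √(40.4² − 4 × 11.85 × (11.13))] / (2 × 11.85) = (40.4 ± 33.23) / 23.70, giving tanθ = 0.3024 or 3.107.
θ = 16.82° or 72.16°; the larger is 72.16°.

72.2°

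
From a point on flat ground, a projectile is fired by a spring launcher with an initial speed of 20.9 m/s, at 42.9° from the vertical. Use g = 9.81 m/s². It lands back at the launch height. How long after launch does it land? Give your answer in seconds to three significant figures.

Resolve: vₓ = 20.90 sin 42.9° = 14.23 m/s and v_y0 = 20.90 cos 42.9° = 15.31 m/s.
It returns to y = 0 when t = 2 v_y0 / g = 2(15.31)/9.81 = 3.121 s.

3.12 s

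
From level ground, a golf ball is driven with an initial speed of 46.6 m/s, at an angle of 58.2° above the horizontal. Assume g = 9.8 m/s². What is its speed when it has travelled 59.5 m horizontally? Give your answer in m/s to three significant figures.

Resolve: vₓ = 46.60 cos 58.2° = 24.56 m/s and v_y0 = 46.60 sin 58.2° = 39.60 m/s.
At x = 59.5 m, t = x/vₓ = 59.5/24.56 = 2.423 s.
Vertical velocity there: v_y = v_y0 − g t = 39.60 − 9.80 × 2.423 = 15.86 m/s.
Speed: √(vₓ² + v_y²) = √(24.56² + 15.86²) = 29.23 m/s.

29.2 m/s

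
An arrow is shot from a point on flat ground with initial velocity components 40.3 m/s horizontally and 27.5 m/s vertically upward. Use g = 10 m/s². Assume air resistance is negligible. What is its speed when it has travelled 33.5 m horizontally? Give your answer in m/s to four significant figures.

44.63 m/s

At x = 33.5 m, t = x/vₓ = 33.5/40.30 = 0.8313 s.
Vertical velocity there: v_y = v_y0 − g t = 27.50 − 10.0 × 0.8313 = 19.19 m/s.
Speed: √(vₓ² + v_y²) = √(40.30² + 19.19²) = 44.63 m/s.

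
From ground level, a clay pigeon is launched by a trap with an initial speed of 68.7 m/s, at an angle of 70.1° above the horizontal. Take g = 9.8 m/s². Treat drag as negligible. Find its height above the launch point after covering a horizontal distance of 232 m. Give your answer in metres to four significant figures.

Components: vₓ = 68.70 cos 70.1° = 23.38 m/s, v_y0 = 68.70 sin 70.1° = 64.60 m/s.
x = vₓ t ⇒ t = 232/23.38 = 9.921 s.
Height: y = v_y0 t − ½ g t² = 64.60 × 9.921 − 4.900 × 9.921² = 640.9 − 482.3 = 158.6 m.

158.6 m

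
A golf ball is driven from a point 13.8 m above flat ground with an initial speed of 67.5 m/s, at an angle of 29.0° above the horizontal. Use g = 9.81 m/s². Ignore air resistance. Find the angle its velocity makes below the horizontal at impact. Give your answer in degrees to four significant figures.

Horizontal component vₓ = 67.50 cos 29.0° = 59.04 m/s; vertical v_y0 = 67.50 sin 29.0° = 32.72 m/s.
The projectile lands when y = 13.8 + (32.72) t − ½·9.81·t² = 0. Positive root: t = (32.72 + √(32.72² + 2·9.81·13.8)) / 9.81 = (32.72 + 36.63) / 9.81 = 7.070 s.
At impact: v_y = v_y0 − g t = −36.63 m/s; vₓ = 59.04 m/s.
Angle below horizontal: arctan(|v_y|/vₓ) = arctan(36.63/59.04) = 31.82°.

31.82°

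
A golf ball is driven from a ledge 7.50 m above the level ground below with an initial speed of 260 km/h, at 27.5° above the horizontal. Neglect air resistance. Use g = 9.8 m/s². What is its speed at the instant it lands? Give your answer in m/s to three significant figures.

73.2 m/s

Convert: 260 km/h = 260/3.6 = 72.22 m/s.
Horizontal component vₓ = 72.22 cos 27.5° = 64.06 m/s; vertical v_y0 = 72.22 sin 27.5° = 33.35 m/s.
With up positive and y = 0 at the ground: y(t) = 7.50 + (33.35) t − 4.900 t². Setting y = 0 and taking the positive root: t = [33.35 + √(33.35² + 2·9.80·7.50)] / 9.80 = (33.35 + 35.48) / 9.80 = 7.024 s.
Vertical velocity at impact: v_y = v_y0 − g t = 33.35 − 9.80 × 7.024 = −35.48 m/s.
Speed: |v| = √(vₓ² + v_y²) = √(64.06² + 35.48²) = 73.23 m/s.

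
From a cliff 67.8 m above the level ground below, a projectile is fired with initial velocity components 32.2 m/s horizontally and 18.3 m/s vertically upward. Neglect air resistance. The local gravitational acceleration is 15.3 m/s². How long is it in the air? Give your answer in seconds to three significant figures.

4.40 s

With up positive and y = 0 at the ground: y(t) = 67.8 + (18.30) t − 7.650 t². Setting y = 0 and taking the positive root: t = [18.30 + √(18.30² + 2·15.3·67.8)] / 15.3 = (18.30 + 49.09) / 15.3 = 4.404 s.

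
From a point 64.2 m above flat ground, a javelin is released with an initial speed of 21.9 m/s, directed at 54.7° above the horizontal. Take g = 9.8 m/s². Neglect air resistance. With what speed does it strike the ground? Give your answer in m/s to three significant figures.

41.7 m/s

Components: vₓ = 21.90 cos 54.7° = 12.66 m/s, v_y0 = 21.90 sin 54.7° = 17.87 m/s.
With up positive and y = 0 at the ground: y(t) = 64.2 + (17.87) t − 4.900 t². Setting y = 0 and taking the positive root: t = [17.87 + √(17.87² + 2·9.80·64.2)] / 9.80 = (17.87 + 39.72) / 9.80 = 5.877 s.
Vertical velocity at impact: v_y = v_y0 − g t = 17.87 − 9.80 × 5.877 = −39.72 m/s.
Speed: |v| = √(vₓ² + v_y²) = √(12.66² + 39.72²) = 41.69 m/s.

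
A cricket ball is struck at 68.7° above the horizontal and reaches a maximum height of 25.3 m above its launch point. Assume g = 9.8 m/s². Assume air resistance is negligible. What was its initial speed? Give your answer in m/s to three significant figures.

23.9 m/s

At the peak v_y = 0, so v_y0 = √(2gH) = √(2 × 9.80 × 25.3) = 22.27 m/s.
v_y0 = v₀ sin θ ⇒ v₀ = 22.27 / sin 68.7° = 23.90 m/s.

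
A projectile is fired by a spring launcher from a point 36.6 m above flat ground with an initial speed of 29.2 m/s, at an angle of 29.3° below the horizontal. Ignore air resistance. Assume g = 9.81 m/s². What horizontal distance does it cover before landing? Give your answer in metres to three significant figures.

41.7 m

vₓ = 29.20 cos 29.3° = 25.46 m/s; v_y0 = −14.29 m/s (downward).
With up positive and y = 0 at the ground: y(t) = 36.6 + (−14.29) t − 4.905 t². Setting y = 0 and taking the positive root: t = [−14.29 + √(14.29² + 2·9.81·36.6)] / 9.81 = (−14.29 + 30.37) / 9.81 = 1.639 s.
Horizontal distance: R = vₓ t = 25.46 × 1.639 = 41.74 m.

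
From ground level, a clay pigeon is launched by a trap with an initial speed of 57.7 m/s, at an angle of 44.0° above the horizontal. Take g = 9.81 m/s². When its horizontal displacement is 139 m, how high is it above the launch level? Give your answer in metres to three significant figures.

Resolve: vₓ = 57.70 cos 44.0° = 41.51 m/s and v_y0 = 57.70 sin 44.0° = 40.08 m/s.
At x = 139 m, t = x/vₓ = 139/41.51 = 3.349 s.
Height: y = v_y0 t − ½ g t² = 40.08 × 3.349 − 4.905 × 3.349² = 134.2 − 55.01 = 79.22 m.

79.2 m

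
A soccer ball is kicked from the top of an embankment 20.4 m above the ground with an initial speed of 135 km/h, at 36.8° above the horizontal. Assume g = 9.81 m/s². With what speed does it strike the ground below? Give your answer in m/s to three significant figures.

Convert: 135 km/h = 135/3.6 = 37.50 m/s.
Components: vₓ = 37.50 cos 36.8° = 30.03 m/s, v_y0 = 37.50 sin 36.8° = 22.46 m/s.
Vertical motion (up positive, ground at y = 0): 4.905 t² − (22.46) t − 20.4 = 0, so t = (22.46 + √(22.46² + 2·9.81·20.4)) / 9.81 = (22.46 + 30.08) / 9.81 = 5.356 s.
Vertical velocity at impact: v_y = v_y0 − g t = 22.46 − 9.81 × 5.356 = −30.08 m/s.
Speed: |v| = √(vₓ² + v_y²) = √(30.03² + 30.08²) = 42.50 m/s.

42.5 m/s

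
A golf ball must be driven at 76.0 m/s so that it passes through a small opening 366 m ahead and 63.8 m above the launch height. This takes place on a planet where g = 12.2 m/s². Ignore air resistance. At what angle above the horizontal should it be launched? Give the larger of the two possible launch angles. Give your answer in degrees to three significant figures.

Trajectory: y = x tanθ − g x² (1 + tan²θ)/(2v₀²). With x = 366, y = 63.8, v₀ = 76.0, g = 12.2:
141.5 tan²θ − 366 tanθ + (205.3) = 0.
tanθ = [366 ± √(366² − 4 × 141.5 × (205.3))] / (2 × 141.5) = (366 ± 133.4) / 282.9, giving tanθ = 0.8221 or 1.765.
θ = 39.42° or 60.47°; the larger is 60.47°.

60.5°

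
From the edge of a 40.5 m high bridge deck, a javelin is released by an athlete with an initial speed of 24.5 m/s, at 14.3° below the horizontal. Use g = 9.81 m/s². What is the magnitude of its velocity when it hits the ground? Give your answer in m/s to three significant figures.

vₓ = 24.50 cos 14.3° = 23.74 m/s; v_y0 = −6.051 m/s (downward).
With up positive and y = 0 at the ground: y(t) = 40.5 + (−6.051) t − 4.905 t². Setting y = 0 and taking the positive root: t = [−6.051 + √(6.051² + 2·9.81·40.5)] / 9.81 = (−6.051 + 28.83) / 9.81 = 2.322 s.
Vertical velocity at impact: v_y = v_y0 − g t = −6.051 − 9.81 × 2.322 = −28.83 m/s.
Speed: |v| = √(vₓ² + v_y²) = √(23.74² + 28.83²) = 37.35 m/s.

37.3 m/s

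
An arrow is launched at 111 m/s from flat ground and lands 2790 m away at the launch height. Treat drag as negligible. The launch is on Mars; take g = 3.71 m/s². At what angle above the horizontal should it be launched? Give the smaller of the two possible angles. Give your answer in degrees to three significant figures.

28.6°

R = v₀² sin 2θ / g gives sin 2θ = gR/v₀² = 3.71·2790/111² = 0.8401.
2θ = 57.15° or 180° − 57.15° = 122.8°, so θ = 28.58° or 61.42°.
The smaller angle is 28.58°.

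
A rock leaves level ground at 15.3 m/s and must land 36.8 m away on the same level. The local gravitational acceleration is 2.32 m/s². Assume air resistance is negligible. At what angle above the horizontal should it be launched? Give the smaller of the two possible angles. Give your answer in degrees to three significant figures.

From R = (v₀²/g) sin 2θ: sin 2θ = 2.32 × 36.8 / 234.09 = 0.3647.
2θ = 21.39° or 180° − 21.39° = 158.6°, so θ = 10.70° or 79.30°.
The smaller angle is 10.70°.

10.7°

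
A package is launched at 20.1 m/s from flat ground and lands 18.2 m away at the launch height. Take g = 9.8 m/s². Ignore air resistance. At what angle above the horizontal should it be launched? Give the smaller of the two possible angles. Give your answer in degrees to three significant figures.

Level-ground range R = v₀² sin(2θ)/g ⇒ sin(2θ) = gR/v₀² = 9.80 × 18.2 / 20.1² = 0.4415.
2θ = 26.20° or 180° − 26.20° = 153.8°, so θ = 13.10° or 76.90°.
The smaller angle is 13.10°.

13.1°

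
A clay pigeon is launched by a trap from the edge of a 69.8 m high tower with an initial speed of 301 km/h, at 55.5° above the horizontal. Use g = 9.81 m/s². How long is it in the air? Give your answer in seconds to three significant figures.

15.0 s

Convert: 301 km/h = 301/3.6 = 83.61 m/s.
vₓ = 83.61 cos 55.5° = 47.36 m/s; v_y0 = 83.61 sin 55.5° = 68.91 m/s.
With up positive and y = 0 at the ground: y(t) = 69.8 + (68.91) t − 4.905 t². Setting y = 0 and taking the positive root: t = [68.91 + √(68.91² + 2·9.81·69.8)] / 9.81 = (68.91 + 78.21) / 9.81 = 15.00 s.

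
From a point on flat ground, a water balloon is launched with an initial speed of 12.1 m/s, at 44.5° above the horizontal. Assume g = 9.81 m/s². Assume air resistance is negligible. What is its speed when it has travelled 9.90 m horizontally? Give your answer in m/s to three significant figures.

9.06 m/s

Horizontal component vₓ = 12.10 cos 44.5° = 8.630 m/s; vertical v_y0 = 12.10 sin 44.5° = 8.481 m/s.
x = vₓ t ⇒ t = 9.90/8.630 = 1.147 s.
Vertical velocity there: v_y = v_y0 − g t = 8.481 − 9.81 × 1.147 = −2.772 m/s.
Speed: √(vₓ² + v_y²) = √(8.630² + 2.772²) = 9.065 m/s.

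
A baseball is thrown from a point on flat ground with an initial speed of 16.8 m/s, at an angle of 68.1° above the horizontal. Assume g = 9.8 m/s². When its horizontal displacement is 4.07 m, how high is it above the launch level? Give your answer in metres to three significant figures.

Horizontal component vₓ = 16.80 cos 68.1° = 6.266 m/s; vertical v_y0 = 16.80 sin 68.1° = 15.59 m/s.
Time to reach x = 4.07 m: t = x/vₓ = 4.07/6.266 = 0.6495 s.
Height: y = v_y0 t − ½ g t² = 15.59 × 0.6495 − 4.900 × 0.6495² = 10.12 − 2.067 = 8.057 m.

8.06 m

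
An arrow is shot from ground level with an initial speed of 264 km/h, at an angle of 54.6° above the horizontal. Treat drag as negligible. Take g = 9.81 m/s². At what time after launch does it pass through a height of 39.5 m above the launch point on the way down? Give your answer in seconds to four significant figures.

11.49 s

Convert: 264 km/h = 264/3.6 = 73.33 m/s.
Horizontal component vₓ = 73.33 cos 54.6° = 42.48 m/s; vertical v_y0 = 73.33 sin 54.6° = 59.78 m/s.
Set y = v_y0 t − ½ g t² = 39.5: 4.905 t² − 59.78 t + 39.5 = 0.
t = [59.78 ± √(59.78² − 2·9.81·39.5)] / 9.81 = (59.78 ± 52.90) / 9.81, so t = 0.7011 s or t = 11.49 s.
The descending-branch root is 11.49 s.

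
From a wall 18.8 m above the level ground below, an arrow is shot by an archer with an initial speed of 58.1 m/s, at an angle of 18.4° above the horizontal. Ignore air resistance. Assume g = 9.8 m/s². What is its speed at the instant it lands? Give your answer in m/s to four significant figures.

Components: vₓ = 58.10 cos 18.4° = 55.13 m/s, v_y0 = 58.10 sin 18.4° = 18.34 m/s.
Vertical motion (up positive, ground at y = 0): 4.900 t² − (18.34) t − 18.8 = 0, so t = (18.34 + √(18.34² + 2·9.80·18.8)) / 9.80 = (18.34 + 26.55) / 9.80 = 4.580 s.
Vertical velocity at impact: v_y = v_y0 − g t = 18.34 − 9.80 × 4.580 = −26.55 m/s.
Speed: |v| = √(vₓ² + v_y²) = √(55.13² + 26.55²) = 61.19 m/s.

61.19 m/s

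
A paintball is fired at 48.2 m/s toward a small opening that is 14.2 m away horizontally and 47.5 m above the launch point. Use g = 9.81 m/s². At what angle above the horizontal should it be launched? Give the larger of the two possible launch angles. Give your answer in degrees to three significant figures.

Trajectory: y = x tanθ − g x² (1 + tan²θ)/(2v₀²). With x = 14.2, y = 47.5, v₀ = 48.2, g = 9.81:
0.4257 tan²θ − 14.2 tanθ + (47.93) = 0.
tanθ = [14.2 ± √(14.2² − 4 × 0.4257 × (47.93))] / (2 × 0.4257) = (14.2 ± 10.96) / 0.8514, giving tanθ = 3.810 or 29.55.
θ = 75.29° or 88.06°; the larger is 88.06°.

88.1°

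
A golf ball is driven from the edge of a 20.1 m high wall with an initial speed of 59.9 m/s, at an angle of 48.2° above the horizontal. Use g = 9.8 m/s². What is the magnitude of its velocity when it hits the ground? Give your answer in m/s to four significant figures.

Resolve: vₓ = 59.90 cos 48.2° = 39.93 m/s and v_y0 = 59.90 sin 48.2° = 44.65 m/s.
With up positive and y = 0 at the ground: y(t) = 20.1 + (44.65) t − 4.900 t². Setting y = 0 and taking the positive root: t = [44.65 + √(44.65² + 2·9.80·20.1)] / 9.80 = (44.65 + 48.87) / 9.80 = 9.543 s.
Vertical velocity at impact: v_y = v_y0 − g t = 44.65 − 9.80 × 9.543 = −48.87 m/s.
Speed: |v| = √(vₓ² + v_y²) = √(39.93² + 48.87²) = 63.10 m/s.

63.10 m/s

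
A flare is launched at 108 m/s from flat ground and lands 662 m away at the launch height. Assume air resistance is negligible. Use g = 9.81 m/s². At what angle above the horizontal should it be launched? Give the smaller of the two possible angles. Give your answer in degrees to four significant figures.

Level-ground range R = v₀² sin(2θ)/g ⇒ sin(2θ) = gR/v₀² = 9.81 × 662 / 108² = 0.5568.
2θ = 33.83° or 180° − 33.83° = 146.2°, so θ = 16.92° or 73.08°.
The smaller angle is 16.92°.

16.92°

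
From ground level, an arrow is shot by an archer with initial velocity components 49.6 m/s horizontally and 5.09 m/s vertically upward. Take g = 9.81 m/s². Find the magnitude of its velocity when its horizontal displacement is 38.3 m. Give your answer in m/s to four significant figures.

x = vₓ t ⇒ t = 38.3/49.60 = 0.7722 s.
Vertical velocity there: v_y = v_y0 − g t = 5.090 − 9.81 × 0.7722 = −2.485 m/s.
Speed: √(vₓ² + v_y²) = √(49.60² + 2.485²) = 49.66 m/s.

49.66 m/s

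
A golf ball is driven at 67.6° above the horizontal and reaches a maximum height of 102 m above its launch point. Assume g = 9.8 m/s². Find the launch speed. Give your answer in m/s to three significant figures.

At the peak v_y = 0, so v_y0 = √(2gH) = √(2 × 9.80 × 102) = 44.71 m/s.
v_y0 = v₀ sin θ ⇒ v₀ = 44.71 / sin 67.6° = 48.36 m/s.

48.4 m/s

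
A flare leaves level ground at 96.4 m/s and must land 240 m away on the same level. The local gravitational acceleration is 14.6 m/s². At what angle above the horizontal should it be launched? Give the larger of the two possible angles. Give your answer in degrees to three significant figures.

78.9°

Level-ground range R = v₀² sin(2θ)/g ⇒ sin(2θ) = gR/v₀² = 14.6 × 240 / 96.4² = 0.3771.
2θ = 22.15° or 180° − 22.15° = 157.8°, so θ = 11.08° or 78.92°.
The larger angle is 78.92°.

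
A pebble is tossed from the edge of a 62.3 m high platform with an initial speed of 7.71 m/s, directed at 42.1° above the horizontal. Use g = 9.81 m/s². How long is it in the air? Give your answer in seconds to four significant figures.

Resolve: vₓ = 7.710 cos 42.1° = 5.721 m/s and v_y0 = 7.710 sin 42.1° = 5.169 m/s.
Vertical motion (up positive, ground at y = 0): 4.905 t² − (5.169) t − 62.3 = 0, so t = (5.169 + √(5.169² + 2·9.81·62.3)) / 9.81 = (5.169 + 35.34) / 9.81 = 4.130 s.

4.130 s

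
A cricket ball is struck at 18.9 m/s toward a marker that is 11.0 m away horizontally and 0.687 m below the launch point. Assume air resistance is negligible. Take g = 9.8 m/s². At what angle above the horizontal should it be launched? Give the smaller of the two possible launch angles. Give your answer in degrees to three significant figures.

5.12°

Trajectory: y = x tanθ − g x² (1 + tan²θ)/(2v₀²). With x = 11.0, y = −0.687, v₀ = 18.9, g = 9.80:
1.660 tan²θ − 11.0 tanθ + (0.9728) = 0.
tanθ = [11.0 ± √(11.0² − 4 × 1.660 × (0.9728))] / (2 × 1.660) = (11.0 ± 10.70) / 3.320, giving tanθ = 0.08965 or 6.538.
θ = 5.123° or 81.30°; the smaller is 5.123°.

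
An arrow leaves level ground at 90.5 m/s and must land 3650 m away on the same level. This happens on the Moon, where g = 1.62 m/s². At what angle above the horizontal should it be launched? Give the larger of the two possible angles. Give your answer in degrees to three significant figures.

66.9°

Level-ground range R = v₀² sin(2θ)/g ⇒ sin(2θ) = gR/v₀² = 1.62 × 3650 / 90.5² = 0.7220.
2θ = 46.22° or 180° − 46.22° = 133.8°, so θ = 23.11° or 66.89°.
The larger angle is 66.89°.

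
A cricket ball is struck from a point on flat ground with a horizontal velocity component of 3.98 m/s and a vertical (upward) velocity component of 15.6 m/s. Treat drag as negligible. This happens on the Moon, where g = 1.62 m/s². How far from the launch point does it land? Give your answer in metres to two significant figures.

Time aloft: T = 2 v_y0 / g = 2 × 15.60 / 1.62 = 19.26 s.
Range: R = vₓ T = 3.980 × 19.26 = 76.65 m.

77 m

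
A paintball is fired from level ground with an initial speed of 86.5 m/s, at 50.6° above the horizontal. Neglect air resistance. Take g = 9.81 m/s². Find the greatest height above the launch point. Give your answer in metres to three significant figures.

Horizontal component vₓ = 86.50 cos 50.6° = 54.90 m/s; vertical v_y0 = 86.50 sin 50.6° = 66.84 m/s.
Peak height H = v_y0² / (2g) = 4467.8 / 19.62 = 227.7 m.

228 m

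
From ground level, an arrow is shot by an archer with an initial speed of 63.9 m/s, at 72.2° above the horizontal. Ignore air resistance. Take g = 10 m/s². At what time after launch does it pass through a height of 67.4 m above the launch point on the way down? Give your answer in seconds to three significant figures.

Horizontal component vₓ = 63.90 cos 72.2° = 19.53 m/s; vertical v_y0 = 63.90 sin 72.2° = 60.84 m/s.
Require v_y0 t − ½ g t² = 67.4, i.e. 5.000 t² − 60.84 t + 67.4 = 0.
Quadratic formula: t = (60.84 ± √2353.6) / 10.0 = (60.84 ± 48.51) / 10.0 → t = 1.233 s or 10.94 s.
The descending-branch root is 10.94 s.

10.9 s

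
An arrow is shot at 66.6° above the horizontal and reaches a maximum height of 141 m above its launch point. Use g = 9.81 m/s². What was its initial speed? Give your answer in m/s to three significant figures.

At the peak v_y = 0, so v_y0 = √(2gH) = √(2 × 9.81 × 141) = 52.60 m/s.
v_y0 = v₀ sin θ ⇒ v₀ = 52.60 / sin 66.6° = 57.31 m/s.

57.3 m/s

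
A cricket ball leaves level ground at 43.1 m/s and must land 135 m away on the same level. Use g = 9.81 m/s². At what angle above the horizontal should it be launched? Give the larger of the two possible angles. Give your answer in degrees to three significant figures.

From R = (v₀²/g) sin 2θ: sin 2θ = 9.81 × 135 / 1857.6 = 0.7129.
2θ = 45.47° or 180° − 45.47° = 134.5°, so θ = 22.74° or 67.26°.
The larger angle is 67.26°.

67.3°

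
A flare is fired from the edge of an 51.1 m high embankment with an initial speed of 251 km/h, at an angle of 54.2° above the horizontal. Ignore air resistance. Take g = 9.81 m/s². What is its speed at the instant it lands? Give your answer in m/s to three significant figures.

76.6 m/s

Convert: 251 km/h = 251/3.6 = 69.72 m/s.
Resolve: vₓ = 69.72 cos 54.2° = 40.78 m/s and v_y0 = 69.72 sin 54.2° = 56.55 m/s.
The projectile lands when y = 51.1 + (56.55) t − ½·9.81·t² = 0. Positive root: t = (56.55 + √(56.55² + 2·9.81·51.1)) / 9.81 = (56.55 + 64.81) / 9.81 = 12.37 s.
Vertical velocity at impact: v_y = v_y0 − g t = 56.55 − 9.81 × 12.37 = −64.81 m/s.
Speed: |v| = √(vₓ² + v_y²) = √(40.78² + 64.81²) = 76.58 m/s.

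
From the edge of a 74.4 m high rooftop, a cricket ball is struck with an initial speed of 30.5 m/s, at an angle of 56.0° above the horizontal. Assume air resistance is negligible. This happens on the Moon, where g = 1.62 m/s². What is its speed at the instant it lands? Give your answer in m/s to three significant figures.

Components: vₓ = 30.50 cos 56.0° = 17.06 m/s, v_y0 = 30.50 sin 56.0° = 25.29 m/s.
With up positive and y = 0 at the ground: y(t) = 74.4 + (25.29) t − 0.8100 t². Setting y = 0 and taking the positive root: t = [25.29 + √(25.29² + 2·1.62·74.4)] / 1.62 = (25.29 + 29.67) / 1.62 = 33.92 s.
Vertical velocity at impact: v_y = v_y0 − g t = 25.29 − 1.62 × 33.92 = −29.67 m/s.
Speed: |v| = √(vₓ² + v_y²) = √(17.06² + 29.67²) = 34.22 m/s.

34.2 m/s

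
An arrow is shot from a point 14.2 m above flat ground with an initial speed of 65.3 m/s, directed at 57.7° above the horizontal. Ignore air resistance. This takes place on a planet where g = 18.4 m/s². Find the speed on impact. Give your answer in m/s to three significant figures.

vₓ = 65.30 cos 57.7° = 34.89 m/s; v_y0 = 65.30 sin 57.7° = 55.20 m/s.
With up positive and y = 0 at the ground: y(t) = 14.2 + (55.20) t − 9.200 t². Setting y = 0 and taking the positive root: t = [55.20 + √(55.20² + 2·18.4·14.2)] / 18.4 = (55.20 + 59.74) / 18.4 = 6.247 s.
Vertical velocity at impact: v_y = v_y0 − g t = 55.20 − 18.4 × 6.247 = −59.74 m/s.
Speed: |v| = √(vₓ² + v_y²) = √(34.89² + 59.74²) = 69.19 m/s.

69.2 m/s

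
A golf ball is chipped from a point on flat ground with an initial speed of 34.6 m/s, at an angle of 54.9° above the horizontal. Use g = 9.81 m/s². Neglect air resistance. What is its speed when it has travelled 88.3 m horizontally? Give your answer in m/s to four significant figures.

25.06 m/s

Horizontal component vₓ = 34.60 cos 54.9° = 19.90 m/s; vertical v_y0 = 34.60 sin 54.9° = 28.31 m/s.
At x = 88.3 m, t = x/vₓ = 88.3/19.90 = 4.438 s.
Vertical velocity there: v_y = v_y0 − g t = 28.31 − 9.81 × 4.438 = −15.23 m/s.
Speed: √(vₓ² + v_y²) = √(19.90² + 15.23²) = 25.06 m/s.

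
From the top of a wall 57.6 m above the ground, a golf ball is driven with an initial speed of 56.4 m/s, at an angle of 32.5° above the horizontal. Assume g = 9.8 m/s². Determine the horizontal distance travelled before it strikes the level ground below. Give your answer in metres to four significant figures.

366.7 m

Resolve: vₓ = 56.40 cos 32.5° = 47.57 m/s and v_y0 = 56.40 sin 32.5° = 30.30 m/s.
The projectile lands when y = 57.6 + (30.30) t − ½·9.80·t² = 0. Positive root: t = (30.30 + √(30.30² + 2·9.80·57.6)) / 9.80 = (30.30 + 45.25) / 9.80 = 7.709 s.
Horizontal distance: R = vₓ t = 47.57 × 7.709 = 366.7 m.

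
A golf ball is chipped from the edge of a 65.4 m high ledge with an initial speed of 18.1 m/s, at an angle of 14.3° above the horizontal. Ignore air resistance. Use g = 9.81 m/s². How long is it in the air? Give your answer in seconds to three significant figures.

vₓ = 18.10 cos 14.3° = 17.54 m/s; v_y0 = 18.10 sin 14.3° = 4.471 m/s.
Vertical motion (up positive, ground at y = 0): 4.905 t² − (4.471) t − 65.4 = 0, so t = (4.471 + √(4.471² + 2·9.81·65.4)) / 9.81 = (4.471 + 36.10) / 9.81 = 4.136 s.

4.14 s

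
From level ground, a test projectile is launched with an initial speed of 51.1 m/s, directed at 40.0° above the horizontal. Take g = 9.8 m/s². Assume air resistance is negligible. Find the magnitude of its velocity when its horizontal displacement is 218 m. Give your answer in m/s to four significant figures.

Resolve: vₓ = 51.10 cos 40.0° = 39.14 m/s and v_y0 = 51.10 sin 40.0° = 32.85 m/s.
At x = 218 m, t = x/vₓ = 218/39.14 = 5.569 s.
Vertical velocity there: v_y = v_y0 − g t = 32.85 − 9.80 × 5.569 = −21.73 m/s.
Speed: √(vₓ² + v_y²) = √(39.14² + 21.73²) = 44.77 m/s.

44.77 m/s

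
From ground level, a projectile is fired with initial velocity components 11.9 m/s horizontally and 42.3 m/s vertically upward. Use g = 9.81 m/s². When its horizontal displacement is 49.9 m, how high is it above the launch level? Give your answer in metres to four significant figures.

Time to reach x = 49.9 m: t = x/vₓ = 49.9/11.90 = 4.193 s.
Height: y = v_y0 t − ½ g t² = 42.30 × 4.193 − 4.905 × 4.193² = 177.4 − 86.25 = 91.13 m.

91.13 m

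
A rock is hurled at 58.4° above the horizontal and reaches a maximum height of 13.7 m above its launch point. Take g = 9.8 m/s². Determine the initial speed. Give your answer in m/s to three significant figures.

19.2 m/s

At the peak v_y = 0, so v_y0 = √(2gH) = √(2 × 9.80 × 13.7) = 16.39 m/s.
v_y0 = v₀ sin θ ⇒ v₀ = 16.39 / sin 58.4° = 19.24 m/s.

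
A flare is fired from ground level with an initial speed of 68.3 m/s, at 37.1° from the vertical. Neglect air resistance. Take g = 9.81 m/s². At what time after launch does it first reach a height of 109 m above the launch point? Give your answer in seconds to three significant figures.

Resolve: vₓ = 68.30 sin 37.1° = 41.20 m/s and v_y0 = 68.30 cos 37.1° = 54.47 m/s.
Height y(t) = 54.47 t − 4.905 t² = 109 gives 4.905 t² − 54.47 t + 109 = 0.
t = [54.47 ± √(54.47² − 2·9.81·109)] / 9.81 = (54.47 ± 28.79) / 9.81, so t = 2.618 s or t = 8.488 s.
The first (ascending) time is 2.618 s.

2.62 s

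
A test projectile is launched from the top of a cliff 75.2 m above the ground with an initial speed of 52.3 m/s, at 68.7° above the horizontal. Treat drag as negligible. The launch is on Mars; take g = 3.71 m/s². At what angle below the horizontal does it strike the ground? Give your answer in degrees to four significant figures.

70.67°

Components: vₓ = 52.30 cos 68.7° = 19.00 m/s, v_y0 = 52.30 sin 68.7° = 48.73 m/s.
Vertical motion (up positive, ground at y = 0): 1.855 t² − (48.73) t − 75.2 = 0, so t = (48.73 + √(48.73² + 2·3.71·75.2)) / 3.71 = (48.73 + 54.15) / 3.71 = 27.73 s.
At impact: v_y = v_y0 − g t = −54.15 m/s; vₓ = 19.00 m/s.
Angle below horizontal: arctan(|v_y|/vₓ) = arctan(54.15/19.00) = 70.67°.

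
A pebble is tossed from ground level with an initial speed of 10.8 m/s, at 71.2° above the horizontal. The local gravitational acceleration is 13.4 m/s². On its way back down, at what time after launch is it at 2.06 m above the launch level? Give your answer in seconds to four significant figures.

Resolve: vₓ = 10.80 cos 71.2° = 3.480 m/s and v_y0 = 10.80 sin 71.2° = 10.22 m/s.
Set y = v_y0 t − ½ g t² = 2.06: 6.700 t² − 10.22 t + 2.06 = 0.
t = [10.22 ± √(10.22² − 2·13.4·2.06)] / 13.4 = (10.22 ± 7.023) / 13.4, so t = 0.2389 s or t = 1.287 s.
The descending-branch root is 1.287 s.

1.287 s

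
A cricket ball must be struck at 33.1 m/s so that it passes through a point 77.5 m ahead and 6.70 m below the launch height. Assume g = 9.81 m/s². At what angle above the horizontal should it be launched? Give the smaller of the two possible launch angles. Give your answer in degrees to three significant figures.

16.2°

Trajectory: y = x tanθ − g x² (1 + tan²θ)/(2v₀²). With x = 77.5, y = −6.70, v₀ = 33.1, g = 9.81:
26.89 tan²θ − 77.5 tanθ + (20.19) = 0.
tanθ = [77.5 ± √(77.5² − 4 × 26.89 × (20.19))] / (2 × 26.89) = (77.5 ± 61.92) / 53.78, giving tanθ = 0.2896 or 2.593.
θ = 16.15° or 68.91°; the smaller is 16.15°.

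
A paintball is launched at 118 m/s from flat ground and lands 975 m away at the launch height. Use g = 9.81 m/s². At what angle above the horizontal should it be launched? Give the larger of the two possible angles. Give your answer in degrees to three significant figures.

68.3°

R = v₀² sin 2θ / g gives sin 2θ = gR/v₀² = 9.81·975/118² = 0.6869.
2θ = 43.39° or 180° − 43.39° = 136.6°, so θ = 21.69° or 68.31°.
The larger angle is 68.31°.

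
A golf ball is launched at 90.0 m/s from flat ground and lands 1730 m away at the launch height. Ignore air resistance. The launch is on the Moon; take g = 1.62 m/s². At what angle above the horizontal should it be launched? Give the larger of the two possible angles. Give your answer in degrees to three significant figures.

From R = (v₀²/g) sin 2θ: sin 2θ = 1.62 × 1730 / 8100.0 = 0.3460.
2θ = 20.24° or 180° − 20.24° = 159.8°, so θ = 10.12° or 79.88°.
The larger angle is 79.88°.

79.9°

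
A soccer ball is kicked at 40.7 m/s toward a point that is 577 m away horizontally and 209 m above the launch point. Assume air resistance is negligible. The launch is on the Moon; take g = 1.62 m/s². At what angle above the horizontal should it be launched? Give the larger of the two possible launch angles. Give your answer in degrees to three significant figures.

69.7°

Trajectory: y = x tanθ − g x² (1 + tan²θ)/(2v₀²). With x = 577, y = 209, v₀ = 40.7, g = 1.62:
162.8 tan²θ − 577 tanθ + (371.8) = 0.
tanθ = [577 ± √(577² − 4 × 162.8 × (371.8))] / (2 × 162.8) = (577 ± 301.4) / 325.6, giving tanθ = 0.8466 or 2.698.
θ = 40.25° or 69.66°; the larger is 69.66°.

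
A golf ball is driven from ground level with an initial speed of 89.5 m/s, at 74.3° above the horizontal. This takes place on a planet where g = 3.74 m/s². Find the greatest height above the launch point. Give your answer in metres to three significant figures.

Components: vₓ = 89.50 cos 74.3° = 24.22 m/s, v_y0 = 89.50 sin 74.3° = 86.16 m/s.
At the apex v_y = 0, so H = v_y0²/(2g) = 86.16²/7.480 = 992.5 m.

992 m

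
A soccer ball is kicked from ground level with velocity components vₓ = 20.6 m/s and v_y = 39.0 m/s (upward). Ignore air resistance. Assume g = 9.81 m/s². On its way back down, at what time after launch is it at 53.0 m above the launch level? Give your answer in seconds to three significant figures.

Require v_y0 t − ½ g t² = 53.0, i.e. 4.905 t² − 39.00 t + 53.0 = 0.
Quadratic formula: t = (39.00 ± √481.14) / 9.81 = (39.00 ± 21.93) / 9.81 → t = 1.740 s or 6.212 s.
The descending-branch root is 6.212 s.

6.21 s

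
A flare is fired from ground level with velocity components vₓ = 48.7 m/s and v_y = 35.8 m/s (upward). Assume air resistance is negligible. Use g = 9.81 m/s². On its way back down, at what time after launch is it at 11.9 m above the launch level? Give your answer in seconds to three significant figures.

6.95 s

Require v_y0 t − ½ g t² = 11.9, i.e. 4.905 t² − 35.80 t + 11.9 = 0.
Quadratic formula: t = (35.80 ± √1048.2) / 9.81 = (35.80 ± 32.38) / 9.81 → t = 0.3491 s or 6.950 s.
The descending-branch root is 6.950 s.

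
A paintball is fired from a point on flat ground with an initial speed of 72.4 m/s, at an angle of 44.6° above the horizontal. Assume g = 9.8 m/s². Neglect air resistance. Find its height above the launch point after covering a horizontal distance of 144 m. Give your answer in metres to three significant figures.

104 m

Components: vₓ = 72.40 cos 44.6° = 51.55 m/s, v_y0 = 72.40 sin 44.6° = 50.84 m/s.
x = vₓ t ⇒ t = 144/51.55 = 2.793 s.
Height: y = v_y0 t − ½ g t² = 50.84 × 2.793 − 4.900 × 2.793² = 142.0 − 38.23 = 103.8 m.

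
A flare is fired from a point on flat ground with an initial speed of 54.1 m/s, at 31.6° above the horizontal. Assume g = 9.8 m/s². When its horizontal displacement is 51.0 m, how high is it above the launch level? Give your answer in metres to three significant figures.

25.4 m

Resolve: vₓ = 54.10 cos 31.6° = 46.08 m/s and v_y0 = 54.10 sin 31.6° = 28.35 m/s.
At x = 51.0 m, t = x/vₓ = 51.0/46.08 = 1.107 s.
Height: y = v_y0 t − ½ g t² = 28.35 × 1.107 − 4.900 × 1.107² = 31.38 − 6.003 = 25.37 m.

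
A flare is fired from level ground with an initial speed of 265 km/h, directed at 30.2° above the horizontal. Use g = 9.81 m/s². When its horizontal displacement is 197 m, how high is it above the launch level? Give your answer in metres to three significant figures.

Convert: 265 km/h = 265/3.6 = 73.61 m/s.
Horizontal component vₓ = 73.61 cos 30.2° = 63.62 m/s; vertical v_y0 = 73.61 sin 30.2° = 37.03 m/s.
At x = 197 m, t = x/vₓ = 197/63.62 = 3.096 s.
Height: y = v_y0 t − ½ g t² = 37.03 × 3.096 − 4.905 × 3.096² = 114.7 − 47.03 = 67.63 m.

67.6 m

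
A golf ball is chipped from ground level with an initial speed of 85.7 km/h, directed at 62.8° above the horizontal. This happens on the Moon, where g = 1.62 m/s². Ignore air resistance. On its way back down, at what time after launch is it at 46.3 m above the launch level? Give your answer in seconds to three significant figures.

23.7 s

Convert: 85.7 km/h = 85.7/3.6 = 23.81 m/s.
vₓ = 23.81 cos 62.8° = 10.88 m/s; v_y0 = 23.81 sin 62.8° = 21.17 m/s.
Set y = v_y0 t − ½ g t² = 46.3: 0.8100 t² − 21.17 t + 46.3 = 0.
Quadratic formula: t = (21.17 ± √298.29) / 1.62 = (21.17 ± 17.27) / 1.62 → t = 2.409 s or 23.73 s.
The descending-branch root is 23.73 s.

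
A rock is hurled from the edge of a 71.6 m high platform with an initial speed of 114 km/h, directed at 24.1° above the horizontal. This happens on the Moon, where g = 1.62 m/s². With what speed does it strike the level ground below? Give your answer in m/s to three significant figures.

35.1 m/s

Convert: 114 km/h = 114/3.6 = 31.67 m/s.
Components: vₓ = 31.67 cos 24.1° = 28.91 m/s, v_y0 = 31.67 sin 24.1° = 12.93 m/s.
The projectile lands when y = 71.6 + (12.93) t − ½·1.62·t² = 0. Positive root: t = (12.93 + √(12.93² + 2·1.62·71.6)) / 1.62 = (12.93 + 19.98) / 1.62 = 20.31 s.
Vertical velocity at impact: v_y = v_y0 − g t = 12.93 − 1.62 × 20.31 = −19.98 m/s.
Speed: |v| = √(vₓ² + v_y²) = √(28.91² + 19.98²) = 35.14 m/s.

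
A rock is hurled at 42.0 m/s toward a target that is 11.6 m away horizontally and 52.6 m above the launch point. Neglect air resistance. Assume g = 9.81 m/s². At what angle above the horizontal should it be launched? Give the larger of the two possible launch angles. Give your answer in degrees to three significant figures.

Trajectory: y = x tanθ − g x² (1 + tan²θ)/(2v₀²). With x = 11.6, y = 52.6, v₀ = 42.0, g = 9.81:
0.3742 tan²θ − 11.6 tanθ + (52.97) = 0.
tanθ = [11.6 ± √(11.6² − 4 × 0.3742 × (52.97))] / (2 × 0.3742) = (11.6 ± 7.435) / 0.7483, giving tanθ = 5.566 or 25.44.
θ = 79.81° or 87.75°; the larger is 87.75°.

87.7°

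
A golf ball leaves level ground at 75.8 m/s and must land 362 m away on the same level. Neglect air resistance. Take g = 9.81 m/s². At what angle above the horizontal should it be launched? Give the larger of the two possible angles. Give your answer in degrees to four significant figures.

From R = (v₀²/g) sin 2θ: sin 2θ = 9.81 × 362 / 5745.6 = 0.6181.
2θ = 38.18° or 180° − 38.18° = 141.8°, so θ = 19.09° or 70.91°.
The larger angle is 70.91°.

70.91°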